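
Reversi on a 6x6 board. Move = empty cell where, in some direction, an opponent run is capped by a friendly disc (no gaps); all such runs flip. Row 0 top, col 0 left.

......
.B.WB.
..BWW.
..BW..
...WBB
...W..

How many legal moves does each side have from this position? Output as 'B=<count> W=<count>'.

-- B to move --
(0,2): no bracket -> illegal
(0,3): no bracket -> illegal
(0,4): flips 1 -> legal
(1,2): flips 1 -> legal
(1,5): no bracket -> illegal
(2,5): flips 2 -> legal
(3,4): flips 2 -> legal
(3,5): no bracket -> illegal
(4,2): flips 1 -> legal
(5,2): no bracket -> illegal
(5,4): flips 1 -> legal
B mobility = 6
-- W to move --
(0,0): flips 2 -> legal
(0,1): no bracket -> illegal
(0,2): no bracket -> illegal
(0,3): no bracket -> illegal
(0,4): flips 1 -> legal
(0,5): flips 1 -> legal
(1,0): no bracket -> illegal
(1,2): no bracket -> illegal
(1,5): flips 1 -> legal
(2,0): no bracket -> illegal
(2,1): flips 2 -> legal
(2,5): no bracket -> illegal
(3,1): flips 2 -> legal
(3,4): no bracket -> illegal
(3,5): flips 1 -> legal
(4,1): flips 1 -> legal
(4,2): no bracket -> illegal
(5,4): no bracket -> illegal
(5,5): flips 1 -> legal
W mobility = 9

Answer: B=6 W=9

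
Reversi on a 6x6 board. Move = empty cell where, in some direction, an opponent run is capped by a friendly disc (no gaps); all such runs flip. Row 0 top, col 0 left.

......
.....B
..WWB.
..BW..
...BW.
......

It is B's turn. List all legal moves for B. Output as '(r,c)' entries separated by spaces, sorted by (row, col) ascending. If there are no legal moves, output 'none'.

Answer: (1,2) (1,3) (1,4) (2,1) (3,4) (4,2) (4,5)

Derivation:
(1,1): no bracket -> illegal
(1,2): flips 1 -> legal
(1,3): flips 2 -> legal
(1,4): flips 1 -> legal
(2,1): flips 2 -> legal
(3,1): no bracket -> illegal
(3,4): flips 1 -> legal
(3,5): no bracket -> illegal
(4,2): flips 1 -> legal
(4,5): flips 1 -> legal
(5,3): no bracket -> illegal
(5,4): no bracket -> illegal
(5,5): no bracket -> illegal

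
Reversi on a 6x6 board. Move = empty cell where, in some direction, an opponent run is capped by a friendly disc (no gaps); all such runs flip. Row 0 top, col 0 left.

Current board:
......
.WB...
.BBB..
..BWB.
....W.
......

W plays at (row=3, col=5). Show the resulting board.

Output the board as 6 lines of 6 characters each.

Place W at (3,5); scan 8 dirs for brackets.
Dir NW: first cell '.' (not opp) -> no flip
Dir N: first cell '.' (not opp) -> no flip
Dir NE: edge -> no flip
Dir W: opp run (3,4) capped by W -> flip
Dir E: edge -> no flip
Dir SW: first cell 'W' (not opp) -> no flip
Dir S: first cell '.' (not opp) -> no flip
Dir SE: edge -> no flip
All flips: (3,4)

Answer: ......
.WB...
.BBB..
..BWWW
....W.
......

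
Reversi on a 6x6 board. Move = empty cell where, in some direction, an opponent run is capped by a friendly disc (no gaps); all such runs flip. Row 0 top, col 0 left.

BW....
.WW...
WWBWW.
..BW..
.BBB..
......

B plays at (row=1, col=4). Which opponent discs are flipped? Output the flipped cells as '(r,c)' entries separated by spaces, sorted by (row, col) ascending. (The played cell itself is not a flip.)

Answer: (2,3)

Derivation:
Dir NW: first cell '.' (not opp) -> no flip
Dir N: first cell '.' (not opp) -> no flip
Dir NE: first cell '.' (not opp) -> no flip
Dir W: first cell '.' (not opp) -> no flip
Dir E: first cell '.' (not opp) -> no flip
Dir SW: opp run (2,3) capped by B -> flip
Dir S: opp run (2,4), next='.' -> no flip
Dir SE: first cell '.' (not opp) -> no flip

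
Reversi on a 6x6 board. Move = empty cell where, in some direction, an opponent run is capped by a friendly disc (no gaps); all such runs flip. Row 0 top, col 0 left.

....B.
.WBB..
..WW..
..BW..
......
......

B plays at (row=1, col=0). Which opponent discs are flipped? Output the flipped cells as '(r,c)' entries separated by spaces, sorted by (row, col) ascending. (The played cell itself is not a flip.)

Answer: (1,1)

Derivation:
Dir NW: edge -> no flip
Dir N: first cell '.' (not opp) -> no flip
Dir NE: first cell '.' (not opp) -> no flip
Dir W: edge -> no flip
Dir E: opp run (1,1) capped by B -> flip
Dir SW: edge -> no flip
Dir S: first cell '.' (not opp) -> no flip
Dir SE: first cell '.' (not opp) -> no flip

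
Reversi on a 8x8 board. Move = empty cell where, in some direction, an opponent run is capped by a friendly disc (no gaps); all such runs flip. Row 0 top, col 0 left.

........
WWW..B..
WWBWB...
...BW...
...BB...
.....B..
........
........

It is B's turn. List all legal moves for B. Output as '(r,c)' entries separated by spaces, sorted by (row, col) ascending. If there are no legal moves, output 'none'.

(0,0): flips 1 -> legal
(0,1): no bracket -> illegal
(0,2): flips 1 -> legal
(0,3): no bracket -> illegal
(1,3): flips 1 -> legal
(1,4): no bracket -> illegal
(2,5): flips 1 -> legal
(3,0): no bracket -> illegal
(3,1): no bracket -> illegal
(3,2): no bracket -> illegal
(3,5): flips 1 -> legal
(4,5): no bracket -> illegal

Answer: (0,0) (0,2) (1,3) (2,5) (3,5)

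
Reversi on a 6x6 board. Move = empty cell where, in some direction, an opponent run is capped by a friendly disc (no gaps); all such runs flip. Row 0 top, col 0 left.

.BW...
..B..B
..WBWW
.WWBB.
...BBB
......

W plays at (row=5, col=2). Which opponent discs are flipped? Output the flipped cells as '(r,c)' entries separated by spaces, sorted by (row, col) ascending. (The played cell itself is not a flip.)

Answer: (3,4) (4,3)

Derivation:
Dir NW: first cell '.' (not opp) -> no flip
Dir N: first cell '.' (not opp) -> no flip
Dir NE: opp run (4,3) (3,4) capped by W -> flip
Dir W: first cell '.' (not opp) -> no flip
Dir E: first cell '.' (not opp) -> no flip
Dir SW: edge -> no flip
Dir S: edge -> no flip
Dir SE: edge -> no flip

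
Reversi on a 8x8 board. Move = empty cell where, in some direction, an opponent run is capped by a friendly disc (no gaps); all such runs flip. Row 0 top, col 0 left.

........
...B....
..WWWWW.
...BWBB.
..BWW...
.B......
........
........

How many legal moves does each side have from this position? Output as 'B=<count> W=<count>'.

-- B to move --
(1,1): flips 1 -> legal
(1,2): no bracket -> illegal
(1,4): flips 1 -> legal
(1,5): flips 2 -> legal
(1,6): flips 1 -> legal
(1,7): flips 1 -> legal
(2,1): no bracket -> illegal
(2,7): no bracket -> illegal
(3,1): flips 1 -> legal
(3,2): no bracket -> illegal
(3,7): no bracket -> illegal
(4,5): flips 2 -> legal
(5,2): no bracket -> illegal
(5,3): flips 2 -> legal
(5,4): no bracket -> illegal
(5,5): flips 1 -> legal
B mobility = 9
-- W to move --
(0,2): flips 1 -> legal
(0,3): flips 1 -> legal
(0,4): flips 1 -> legal
(1,2): no bracket -> illegal
(1,4): no bracket -> illegal
(2,7): no bracket -> illegal
(3,1): no bracket -> illegal
(3,2): flips 1 -> legal
(3,7): flips 2 -> legal
(4,0): no bracket -> illegal
(4,1): flips 1 -> legal
(4,5): flips 1 -> legal
(4,6): flips 2 -> legal
(4,7): flips 1 -> legal
(5,0): no bracket -> illegal
(5,2): no bracket -> illegal
(5,3): no bracket -> illegal
(6,0): flips 3 -> legal
(6,1): no bracket -> illegal
(6,2): no bracket -> illegal
W mobility = 10

Answer: B=9 W=10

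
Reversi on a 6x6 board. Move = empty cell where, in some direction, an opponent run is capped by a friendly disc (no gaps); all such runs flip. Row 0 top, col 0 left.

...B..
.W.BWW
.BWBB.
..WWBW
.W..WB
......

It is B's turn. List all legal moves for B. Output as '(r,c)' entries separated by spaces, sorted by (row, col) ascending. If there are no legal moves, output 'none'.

(0,0): no bracket -> illegal
(0,1): flips 1 -> legal
(0,2): no bracket -> illegal
(0,4): flips 1 -> legal
(0,5): flips 1 -> legal
(1,0): no bracket -> illegal
(1,2): no bracket -> illegal
(2,0): no bracket -> illegal
(2,5): flips 2 -> legal
(3,0): no bracket -> illegal
(3,1): flips 3 -> legal
(4,0): no bracket -> illegal
(4,2): flips 1 -> legal
(4,3): flips 3 -> legal
(5,0): flips 2 -> legal
(5,1): no bracket -> illegal
(5,2): no bracket -> illegal
(5,3): no bracket -> illegal
(5,4): flips 1 -> legal
(5,5): no bracket -> illegal

Answer: (0,1) (0,4) (0,5) (2,5) (3,1) (4,2) (4,3) (5,0) (5,4)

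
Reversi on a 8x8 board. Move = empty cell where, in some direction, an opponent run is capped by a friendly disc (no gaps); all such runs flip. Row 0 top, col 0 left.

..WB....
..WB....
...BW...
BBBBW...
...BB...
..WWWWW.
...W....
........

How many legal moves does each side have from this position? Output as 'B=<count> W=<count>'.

-- B to move --
(0,1): flips 2 -> legal
(1,1): flips 1 -> legal
(1,4): flips 2 -> legal
(1,5): flips 1 -> legal
(2,1): flips 1 -> legal
(2,2): no bracket -> illegal
(2,5): flips 2 -> legal
(3,5): flips 2 -> legal
(4,1): no bracket -> illegal
(4,2): no bracket -> illegal
(4,5): flips 1 -> legal
(4,6): no bracket -> illegal
(4,7): no bracket -> illegal
(5,1): no bracket -> illegal
(5,7): no bracket -> illegal
(6,1): flips 1 -> legal
(6,2): flips 1 -> legal
(6,4): flips 1 -> legal
(6,5): flips 1 -> legal
(6,6): flips 1 -> legal
(6,7): no bracket -> illegal
(7,2): no bracket -> illegal
(7,3): flips 2 -> legal
(7,4): no bracket -> illegal
B mobility = 14
-- W to move --
(0,4): flips 1 -> legal
(1,4): flips 1 -> legal
(2,0): no bracket -> illegal
(2,1): flips 2 -> legal
(2,2): flips 3 -> legal
(3,5): flips 1 -> legal
(4,0): no bracket -> illegal
(4,1): no bracket -> illegal
(4,2): flips 1 -> legal
(4,5): no bracket -> illegal
W mobility = 6

Answer: B=14 W=6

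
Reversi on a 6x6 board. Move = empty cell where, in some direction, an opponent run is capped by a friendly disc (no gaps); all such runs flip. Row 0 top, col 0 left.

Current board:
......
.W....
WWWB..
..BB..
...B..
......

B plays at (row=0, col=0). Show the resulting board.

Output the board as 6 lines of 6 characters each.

Answer: B.....
.B....
WWBB..
..BB..
...B..
......

Derivation:
Place B at (0,0); scan 8 dirs for brackets.
Dir NW: edge -> no flip
Dir N: edge -> no flip
Dir NE: edge -> no flip
Dir W: edge -> no flip
Dir E: first cell '.' (not opp) -> no flip
Dir SW: edge -> no flip
Dir S: first cell '.' (not opp) -> no flip
Dir SE: opp run (1,1) (2,2) capped by B -> flip
All flips: (1,1) (2,2)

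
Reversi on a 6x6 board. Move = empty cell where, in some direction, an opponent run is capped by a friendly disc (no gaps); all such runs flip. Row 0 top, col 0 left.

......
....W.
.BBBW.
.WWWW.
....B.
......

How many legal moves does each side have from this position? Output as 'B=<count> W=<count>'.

-- B to move --
(0,3): no bracket -> illegal
(0,4): flips 3 -> legal
(0,5): flips 1 -> legal
(1,3): no bracket -> illegal
(1,5): no bracket -> illegal
(2,0): no bracket -> illegal
(2,5): flips 1 -> legal
(3,0): no bracket -> illegal
(3,5): no bracket -> illegal
(4,0): flips 1 -> legal
(4,1): flips 2 -> legal
(4,2): flips 1 -> legal
(4,3): flips 2 -> legal
(4,5): flips 1 -> legal
B mobility = 8
-- W to move --
(1,0): flips 1 -> legal
(1,1): flips 2 -> legal
(1,2): flips 2 -> legal
(1,3): flips 2 -> legal
(2,0): flips 3 -> legal
(3,0): no bracket -> illegal
(3,5): no bracket -> illegal
(4,3): no bracket -> illegal
(4,5): no bracket -> illegal
(5,3): no bracket -> illegal
(5,4): flips 1 -> legal
(5,5): flips 1 -> legal
W mobility = 7

Answer: B=8 W=7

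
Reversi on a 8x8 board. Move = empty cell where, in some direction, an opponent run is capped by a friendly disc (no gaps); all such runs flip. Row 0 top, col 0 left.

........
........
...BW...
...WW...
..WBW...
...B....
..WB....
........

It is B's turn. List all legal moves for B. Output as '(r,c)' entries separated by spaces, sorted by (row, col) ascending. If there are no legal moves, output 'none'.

Answer: (2,5) (3,1) (3,5) (4,1) (4,5) (6,1) (7,1)

Derivation:
(1,3): no bracket -> illegal
(1,4): no bracket -> illegal
(1,5): no bracket -> illegal
(2,2): no bracket -> illegal
(2,5): flips 2 -> legal
(3,1): flips 1 -> legal
(3,2): no bracket -> illegal
(3,5): flips 1 -> legal
(4,1): flips 1 -> legal
(4,5): flips 2 -> legal
(5,1): no bracket -> illegal
(5,2): no bracket -> illegal
(5,4): no bracket -> illegal
(5,5): no bracket -> illegal
(6,1): flips 1 -> legal
(7,1): flips 1 -> legal
(7,2): no bracket -> illegal
(7,3): no bracket -> illegal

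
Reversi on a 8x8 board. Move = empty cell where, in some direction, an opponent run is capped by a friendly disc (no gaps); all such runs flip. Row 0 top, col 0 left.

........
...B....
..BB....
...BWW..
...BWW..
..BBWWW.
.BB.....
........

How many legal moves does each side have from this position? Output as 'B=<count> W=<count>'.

Answer: B=8 W=7

Derivation:
-- B to move --
(2,4): no bracket -> illegal
(2,5): flips 1 -> legal
(2,6): flips 2 -> legal
(3,6): flips 2 -> legal
(4,6): flips 2 -> legal
(4,7): no bracket -> illegal
(5,7): flips 3 -> legal
(6,3): no bracket -> illegal
(6,4): no bracket -> illegal
(6,5): flips 1 -> legal
(6,6): flips 2 -> legal
(6,7): flips 3 -> legal
B mobility = 8
-- W to move --
(0,2): no bracket -> illegal
(0,3): no bracket -> illegal
(0,4): no bracket -> illegal
(1,1): flips 2 -> legal
(1,2): flips 1 -> legal
(1,4): no bracket -> illegal
(2,1): no bracket -> illegal
(2,4): no bracket -> illegal
(3,1): no bracket -> illegal
(3,2): flips 2 -> legal
(4,1): no bracket -> illegal
(4,2): flips 1 -> legal
(5,0): no bracket -> illegal
(5,1): flips 2 -> legal
(6,0): no bracket -> illegal
(6,3): no bracket -> illegal
(6,4): no bracket -> illegal
(7,0): flips 3 -> legal
(7,1): flips 2 -> legal
(7,2): no bracket -> illegal
(7,3): no bracket -> illegal
W mobility = 7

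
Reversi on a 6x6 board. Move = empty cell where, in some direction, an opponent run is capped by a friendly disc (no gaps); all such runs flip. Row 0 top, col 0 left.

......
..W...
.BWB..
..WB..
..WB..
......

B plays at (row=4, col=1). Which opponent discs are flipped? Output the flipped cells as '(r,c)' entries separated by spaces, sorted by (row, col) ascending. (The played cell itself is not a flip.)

Answer: (3,2) (4,2)

Derivation:
Dir NW: first cell '.' (not opp) -> no flip
Dir N: first cell '.' (not opp) -> no flip
Dir NE: opp run (3,2) capped by B -> flip
Dir W: first cell '.' (not opp) -> no flip
Dir E: opp run (4,2) capped by B -> flip
Dir SW: first cell '.' (not opp) -> no flip
Dir S: first cell '.' (not opp) -> no flip
Dir SE: first cell '.' (not opp) -> no flip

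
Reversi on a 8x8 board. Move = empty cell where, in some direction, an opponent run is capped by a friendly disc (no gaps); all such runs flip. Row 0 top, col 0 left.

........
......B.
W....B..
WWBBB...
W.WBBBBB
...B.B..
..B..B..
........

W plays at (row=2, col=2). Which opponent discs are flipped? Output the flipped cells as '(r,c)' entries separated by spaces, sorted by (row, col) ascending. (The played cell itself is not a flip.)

Answer: (3,2)

Derivation:
Dir NW: first cell '.' (not opp) -> no flip
Dir N: first cell '.' (not opp) -> no flip
Dir NE: first cell '.' (not opp) -> no flip
Dir W: first cell '.' (not opp) -> no flip
Dir E: first cell '.' (not opp) -> no flip
Dir SW: first cell 'W' (not opp) -> no flip
Dir S: opp run (3,2) capped by W -> flip
Dir SE: opp run (3,3) (4,4) (5,5), next='.' -> no flip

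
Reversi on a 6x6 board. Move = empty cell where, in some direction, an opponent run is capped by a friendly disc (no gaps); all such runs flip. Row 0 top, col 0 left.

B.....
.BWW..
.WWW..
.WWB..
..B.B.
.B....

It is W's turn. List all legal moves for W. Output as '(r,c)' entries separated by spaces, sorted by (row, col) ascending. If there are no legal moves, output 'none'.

(0,1): flips 1 -> legal
(0,2): no bracket -> illegal
(1,0): flips 1 -> legal
(2,0): no bracket -> illegal
(2,4): no bracket -> illegal
(3,4): flips 1 -> legal
(3,5): no bracket -> illegal
(4,0): no bracket -> illegal
(4,1): no bracket -> illegal
(4,3): flips 1 -> legal
(4,5): no bracket -> illegal
(5,0): no bracket -> illegal
(5,2): flips 1 -> legal
(5,3): flips 1 -> legal
(5,4): no bracket -> illegal
(5,5): flips 2 -> legal

Answer: (0,1) (1,0) (3,4) (4,3) (5,2) (5,3) (5,5)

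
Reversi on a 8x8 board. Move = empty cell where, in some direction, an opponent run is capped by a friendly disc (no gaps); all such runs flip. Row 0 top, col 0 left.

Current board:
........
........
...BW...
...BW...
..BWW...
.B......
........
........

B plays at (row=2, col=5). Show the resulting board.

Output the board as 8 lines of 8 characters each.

Answer: ........
........
...BBB..
...BW...
..BWW...
.B......
........
........

Derivation:
Place B at (2,5); scan 8 dirs for brackets.
Dir NW: first cell '.' (not opp) -> no flip
Dir N: first cell '.' (not opp) -> no flip
Dir NE: first cell '.' (not opp) -> no flip
Dir W: opp run (2,4) capped by B -> flip
Dir E: first cell '.' (not opp) -> no flip
Dir SW: opp run (3,4) (4,3), next='.' -> no flip
Dir S: first cell '.' (not opp) -> no flip
Dir SE: first cell '.' (not opp) -> no flip
All flips: (2,4)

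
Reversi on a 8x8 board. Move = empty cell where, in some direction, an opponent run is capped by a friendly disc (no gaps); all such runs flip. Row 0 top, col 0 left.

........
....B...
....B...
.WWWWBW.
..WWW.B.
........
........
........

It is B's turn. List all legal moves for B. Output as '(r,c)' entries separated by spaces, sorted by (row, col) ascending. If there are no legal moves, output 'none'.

Answer: (2,6) (3,0) (3,7) (5,1) (5,3) (5,4)

Derivation:
(2,0): no bracket -> illegal
(2,1): no bracket -> illegal
(2,2): no bracket -> illegal
(2,3): no bracket -> illegal
(2,5): no bracket -> illegal
(2,6): flips 1 -> legal
(2,7): no bracket -> illegal
(3,0): flips 4 -> legal
(3,7): flips 1 -> legal
(4,0): no bracket -> illegal
(4,1): no bracket -> illegal
(4,5): no bracket -> illegal
(4,7): no bracket -> illegal
(5,1): flips 2 -> legal
(5,2): no bracket -> illegal
(5,3): flips 1 -> legal
(5,4): flips 2 -> legal
(5,5): no bracket -> illegal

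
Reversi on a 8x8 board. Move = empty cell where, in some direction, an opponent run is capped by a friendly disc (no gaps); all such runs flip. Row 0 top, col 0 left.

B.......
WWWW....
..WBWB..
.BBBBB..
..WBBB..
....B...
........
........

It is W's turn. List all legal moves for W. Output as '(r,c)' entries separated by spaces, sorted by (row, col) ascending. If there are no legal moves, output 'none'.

Answer: (2,0) (2,6) (4,0) (4,6) (5,3) (5,5) (5,6) (6,4)

Derivation:
(0,1): no bracket -> illegal
(1,4): no bracket -> illegal
(1,5): no bracket -> illegal
(1,6): no bracket -> illegal
(2,0): flips 1 -> legal
(2,1): no bracket -> illegal
(2,6): flips 1 -> legal
(3,0): no bracket -> illegal
(3,6): no bracket -> illegal
(4,0): flips 1 -> legal
(4,1): no bracket -> illegal
(4,6): flips 4 -> legal
(5,2): no bracket -> illegal
(5,3): flips 3 -> legal
(5,5): flips 2 -> legal
(5,6): flips 3 -> legal
(6,3): no bracket -> illegal
(6,4): flips 3 -> legal
(6,5): no bracket -> illegal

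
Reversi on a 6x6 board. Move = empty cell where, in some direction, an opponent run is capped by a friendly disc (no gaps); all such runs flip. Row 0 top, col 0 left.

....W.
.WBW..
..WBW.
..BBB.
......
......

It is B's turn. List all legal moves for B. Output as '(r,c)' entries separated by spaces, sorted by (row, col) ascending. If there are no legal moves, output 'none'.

Answer: (0,0) (0,3) (1,0) (1,4) (1,5) (2,1) (2,5)

Derivation:
(0,0): flips 2 -> legal
(0,1): no bracket -> illegal
(0,2): no bracket -> illegal
(0,3): flips 1 -> legal
(0,5): no bracket -> illegal
(1,0): flips 1 -> legal
(1,4): flips 2 -> legal
(1,5): flips 1 -> legal
(2,0): no bracket -> illegal
(2,1): flips 1 -> legal
(2,5): flips 1 -> legal
(3,1): no bracket -> illegal
(3,5): no bracket -> illegal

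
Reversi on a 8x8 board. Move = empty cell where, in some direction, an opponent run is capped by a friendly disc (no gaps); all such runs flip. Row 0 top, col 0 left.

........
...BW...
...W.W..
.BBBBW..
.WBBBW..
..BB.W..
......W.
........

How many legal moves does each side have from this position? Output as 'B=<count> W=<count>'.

Answer: B=13 W=8

Derivation:
-- B to move --
(0,3): no bracket -> illegal
(0,4): no bracket -> illegal
(0,5): flips 2 -> legal
(1,2): flips 1 -> legal
(1,5): flips 1 -> legal
(1,6): flips 1 -> legal
(2,2): no bracket -> illegal
(2,4): no bracket -> illegal
(2,6): flips 1 -> legal
(3,0): flips 1 -> legal
(3,6): flips 1 -> legal
(4,0): flips 1 -> legal
(4,6): flips 1 -> legal
(5,0): flips 1 -> legal
(5,1): flips 1 -> legal
(5,4): no bracket -> illegal
(5,6): flips 1 -> legal
(5,7): no bracket -> illegal
(6,4): no bracket -> illegal
(6,5): no bracket -> illegal
(6,7): no bracket -> illegal
(7,5): no bracket -> illegal
(7,6): no bracket -> illegal
(7,7): flips 2 -> legal
B mobility = 13
-- W to move --
(0,2): no bracket -> illegal
(0,3): flips 1 -> legal
(0,4): no bracket -> illegal
(1,2): flips 1 -> legal
(2,0): no bracket -> illegal
(2,1): flips 1 -> legal
(2,2): flips 2 -> legal
(2,4): no bracket -> illegal
(3,0): flips 4 -> legal
(4,0): no bracket -> illegal
(5,1): no bracket -> illegal
(5,4): no bracket -> illegal
(6,1): flips 3 -> legal
(6,2): flips 2 -> legal
(6,3): flips 4 -> legal
(6,4): no bracket -> illegal
W mobility = 8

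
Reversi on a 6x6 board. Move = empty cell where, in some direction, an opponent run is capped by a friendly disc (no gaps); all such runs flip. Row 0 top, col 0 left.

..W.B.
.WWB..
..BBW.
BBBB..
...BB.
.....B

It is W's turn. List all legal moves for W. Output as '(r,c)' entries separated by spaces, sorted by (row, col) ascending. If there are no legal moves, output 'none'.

(0,3): no bracket -> illegal
(0,5): no bracket -> illegal
(1,4): flips 1 -> legal
(1,5): no bracket -> illegal
(2,0): no bracket -> illegal
(2,1): flips 2 -> legal
(3,4): flips 1 -> legal
(3,5): no bracket -> illegal
(4,0): no bracket -> illegal
(4,1): no bracket -> illegal
(4,2): flips 3 -> legal
(4,5): no bracket -> illegal
(5,2): no bracket -> illegal
(5,3): no bracket -> illegal
(5,4): no bracket -> illegal

Answer: (1,4) (2,1) (3,4) (4,2)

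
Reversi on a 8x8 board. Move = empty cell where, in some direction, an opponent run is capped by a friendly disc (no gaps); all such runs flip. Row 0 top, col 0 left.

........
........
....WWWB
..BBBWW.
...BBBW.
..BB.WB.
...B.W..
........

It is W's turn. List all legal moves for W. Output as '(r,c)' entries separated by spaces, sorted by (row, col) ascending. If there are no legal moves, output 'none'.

Answer: (2,2) (3,1) (4,2) (4,7) (5,4) (5,7) (6,1) (6,2) (6,6)

Derivation:
(1,6): no bracket -> illegal
(1,7): no bracket -> illegal
(2,1): no bracket -> illegal
(2,2): flips 2 -> legal
(2,3): no bracket -> illegal
(3,1): flips 3 -> legal
(3,7): no bracket -> illegal
(4,1): no bracket -> illegal
(4,2): flips 4 -> legal
(4,7): flips 1 -> legal
(5,1): no bracket -> illegal
(5,4): flips 3 -> legal
(5,7): flips 1 -> legal
(6,1): flips 3 -> legal
(6,2): flips 2 -> legal
(6,4): no bracket -> illegal
(6,6): flips 1 -> legal
(6,7): no bracket -> illegal
(7,2): no bracket -> illegal
(7,3): no bracket -> illegal
(7,4): no bracket -> illegal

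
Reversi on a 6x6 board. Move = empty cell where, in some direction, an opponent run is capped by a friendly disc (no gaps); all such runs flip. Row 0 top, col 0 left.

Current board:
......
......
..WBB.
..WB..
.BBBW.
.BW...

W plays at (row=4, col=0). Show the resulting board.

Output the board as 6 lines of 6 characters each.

Answer: ......
......
..WBB.
..WB..
WWWWW.
.BW...

Derivation:
Place W at (4,0); scan 8 dirs for brackets.
Dir NW: edge -> no flip
Dir N: first cell '.' (not opp) -> no flip
Dir NE: first cell '.' (not opp) -> no flip
Dir W: edge -> no flip
Dir E: opp run (4,1) (4,2) (4,3) capped by W -> flip
Dir SW: edge -> no flip
Dir S: first cell '.' (not opp) -> no flip
Dir SE: opp run (5,1), next=edge -> no flip
All flips: (4,1) (4,2) (4,3)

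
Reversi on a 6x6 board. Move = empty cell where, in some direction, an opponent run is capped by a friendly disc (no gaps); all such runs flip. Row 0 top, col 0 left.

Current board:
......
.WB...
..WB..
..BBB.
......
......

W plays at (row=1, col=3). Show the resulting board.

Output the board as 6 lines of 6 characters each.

Place W at (1,3); scan 8 dirs for brackets.
Dir NW: first cell '.' (not opp) -> no flip
Dir N: first cell '.' (not opp) -> no flip
Dir NE: first cell '.' (not opp) -> no flip
Dir W: opp run (1,2) capped by W -> flip
Dir E: first cell '.' (not opp) -> no flip
Dir SW: first cell 'W' (not opp) -> no flip
Dir S: opp run (2,3) (3,3), next='.' -> no flip
Dir SE: first cell '.' (not opp) -> no flip
All flips: (1,2)

Answer: ......
.WWW..
..WB..
..BBB.
......
......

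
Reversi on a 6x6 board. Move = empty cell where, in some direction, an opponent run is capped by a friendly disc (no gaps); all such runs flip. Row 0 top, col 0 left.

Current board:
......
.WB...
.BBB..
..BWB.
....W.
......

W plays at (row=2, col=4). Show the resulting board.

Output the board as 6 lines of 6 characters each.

Answer: ......
.WB...
.BBBW.
..BWW.
....W.
......

Derivation:
Place W at (2,4); scan 8 dirs for brackets.
Dir NW: first cell '.' (not opp) -> no flip
Dir N: first cell '.' (not opp) -> no flip
Dir NE: first cell '.' (not opp) -> no flip
Dir W: opp run (2,3) (2,2) (2,1), next='.' -> no flip
Dir E: first cell '.' (not opp) -> no flip
Dir SW: first cell 'W' (not opp) -> no flip
Dir S: opp run (3,4) capped by W -> flip
Dir SE: first cell '.' (not opp) -> no flip
All flips: (3,4)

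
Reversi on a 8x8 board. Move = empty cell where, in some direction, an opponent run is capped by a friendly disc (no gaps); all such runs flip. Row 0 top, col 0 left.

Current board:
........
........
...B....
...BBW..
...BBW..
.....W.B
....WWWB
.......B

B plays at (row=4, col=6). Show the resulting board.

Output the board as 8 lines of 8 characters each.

Answer: ........
........
...B....
...BBW..
...BBBB.
.....W.B
....WWWB
.......B

Derivation:
Place B at (4,6); scan 8 dirs for brackets.
Dir NW: opp run (3,5), next='.' -> no flip
Dir N: first cell '.' (not opp) -> no flip
Dir NE: first cell '.' (not opp) -> no flip
Dir W: opp run (4,5) capped by B -> flip
Dir E: first cell '.' (not opp) -> no flip
Dir SW: opp run (5,5) (6,4), next='.' -> no flip
Dir S: first cell '.' (not opp) -> no flip
Dir SE: first cell 'B' (not opp) -> no flip
All flips: (4,5)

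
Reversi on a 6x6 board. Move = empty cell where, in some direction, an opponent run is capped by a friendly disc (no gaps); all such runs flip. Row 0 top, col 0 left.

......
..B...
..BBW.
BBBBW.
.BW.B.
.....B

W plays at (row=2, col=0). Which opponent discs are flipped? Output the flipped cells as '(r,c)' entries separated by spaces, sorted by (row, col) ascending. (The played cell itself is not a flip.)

Answer: (3,1)

Derivation:
Dir NW: edge -> no flip
Dir N: first cell '.' (not opp) -> no flip
Dir NE: first cell '.' (not opp) -> no flip
Dir W: edge -> no flip
Dir E: first cell '.' (not opp) -> no flip
Dir SW: edge -> no flip
Dir S: opp run (3,0), next='.' -> no flip
Dir SE: opp run (3,1) capped by W -> flip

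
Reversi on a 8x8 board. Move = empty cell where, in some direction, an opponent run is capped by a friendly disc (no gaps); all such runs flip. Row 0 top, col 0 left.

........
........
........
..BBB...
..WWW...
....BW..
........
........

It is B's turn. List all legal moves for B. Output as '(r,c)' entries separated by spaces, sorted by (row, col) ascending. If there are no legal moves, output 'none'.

Answer: (5,1) (5,2) (5,3) (5,6) (6,6)

Derivation:
(3,1): no bracket -> illegal
(3,5): no bracket -> illegal
(4,1): no bracket -> illegal
(4,5): no bracket -> illegal
(4,6): no bracket -> illegal
(5,1): flips 1 -> legal
(5,2): flips 2 -> legal
(5,3): flips 1 -> legal
(5,6): flips 1 -> legal
(6,4): no bracket -> illegal
(6,5): no bracket -> illegal
(6,6): flips 2 -> legal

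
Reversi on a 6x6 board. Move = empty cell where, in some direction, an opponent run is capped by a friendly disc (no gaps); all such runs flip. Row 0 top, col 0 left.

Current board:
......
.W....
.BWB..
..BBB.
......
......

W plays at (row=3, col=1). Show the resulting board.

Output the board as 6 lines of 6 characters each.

Answer: ......
.W....
.WWB..
.WBBB.
......
......

Derivation:
Place W at (3,1); scan 8 dirs for brackets.
Dir NW: first cell '.' (not opp) -> no flip
Dir N: opp run (2,1) capped by W -> flip
Dir NE: first cell 'W' (not opp) -> no flip
Dir W: first cell '.' (not opp) -> no flip
Dir E: opp run (3,2) (3,3) (3,4), next='.' -> no flip
Dir SW: first cell '.' (not opp) -> no flip
Dir S: first cell '.' (not opp) -> no flip
Dir SE: first cell '.' (not opp) -> no flip
All flips: (2,1)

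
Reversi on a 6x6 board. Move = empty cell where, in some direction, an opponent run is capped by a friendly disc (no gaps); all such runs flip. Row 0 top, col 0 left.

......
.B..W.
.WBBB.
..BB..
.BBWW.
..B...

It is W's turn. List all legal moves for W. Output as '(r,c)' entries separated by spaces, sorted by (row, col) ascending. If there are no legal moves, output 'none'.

(0,0): flips 3 -> legal
(0,1): flips 1 -> legal
(0,2): no bracket -> illegal
(1,0): no bracket -> illegal
(1,2): no bracket -> illegal
(1,3): flips 2 -> legal
(1,5): no bracket -> illegal
(2,0): no bracket -> illegal
(2,5): flips 3 -> legal
(3,0): no bracket -> illegal
(3,1): no bracket -> illegal
(3,4): flips 1 -> legal
(3,5): no bracket -> illegal
(4,0): flips 2 -> legal
(5,0): flips 3 -> legal
(5,1): no bracket -> illegal
(5,3): no bracket -> illegal

Answer: (0,0) (0,1) (1,3) (2,5) (3,4) (4,0) (5,0)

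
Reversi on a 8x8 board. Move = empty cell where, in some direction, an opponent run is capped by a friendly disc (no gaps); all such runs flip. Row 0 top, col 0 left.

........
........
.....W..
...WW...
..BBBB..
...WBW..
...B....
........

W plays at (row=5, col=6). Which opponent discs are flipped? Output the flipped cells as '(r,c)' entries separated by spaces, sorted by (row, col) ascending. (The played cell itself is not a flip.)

Answer: (4,5)

Derivation:
Dir NW: opp run (4,5) capped by W -> flip
Dir N: first cell '.' (not opp) -> no flip
Dir NE: first cell '.' (not opp) -> no flip
Dir W: first cell 'W' (not opp) -> no flip
Dir E: first cell '.' (not opp) -> no flip
Dir SW: first cell '.' (not opp) -> no flip
Dir S: first cell '.' (not opp) -> no flip
Dir SE: first cell '.' (not opp) -> no flip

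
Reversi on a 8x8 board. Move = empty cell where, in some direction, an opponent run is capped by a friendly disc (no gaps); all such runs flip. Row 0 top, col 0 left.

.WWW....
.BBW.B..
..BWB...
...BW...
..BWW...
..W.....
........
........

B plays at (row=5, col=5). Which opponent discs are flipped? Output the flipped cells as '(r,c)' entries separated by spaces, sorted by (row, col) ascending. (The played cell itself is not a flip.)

Dir NW: opp run (4,4) capped by B -> flip
Dir N: first cell '.' (not opp) -> no flip
Dir NE: first cell '.' (not opp) -> no flip
Dir W: first cell '.' (not opp) -> no flip
Dir E: first cell '.' (not opp) -> no flip
Dir SW: first cell '.' (not opp) -> no flip
Dir S: first cell '.' (not opp) -> no flip
Dir SE: first cell '.' (not opp) -> no flip

Answer: (4,4)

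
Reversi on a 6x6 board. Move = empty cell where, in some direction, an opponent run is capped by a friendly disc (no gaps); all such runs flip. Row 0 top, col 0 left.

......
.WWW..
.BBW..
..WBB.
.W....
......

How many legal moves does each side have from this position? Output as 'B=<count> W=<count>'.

Answer: B=9 W=8

Derivation:
-- B to move --
(0,0): flips 1 -> legal
(0,1): flips 3 -> legal
(0,2): flips 1 -> legal
(0,3): flips 3 -> legal
(0,4): flips 1 -> legal
(1,0): no bracket -> illegal
(1,4): no bracket -> illegal
(2,0): no bracket -> illegal
(2,4): flips 1 -> legal
(3,0): no bracket -> illegal
(3,1): flips 1 -> legal
(4,0): no bracket -> illegal
(4,2): flips 1 -> legal
(4,3): flips 1 -> legal
(5,0): no bracket -> illegal
(5,1): no bracket -> illegal
(5,2): no bracket -> illegal
B mobility = 9
-- W to move --
(1,0): flips 1 -> legal
(2,0): flips 2 -> legal
(2,4): no bracket -> illegal
(2,5): no bracket -> illegal
(3,0): flips 1 -> legal
(3,1): flips 2 -> legal
(3,5): flips 2 -> legal
(4,2): no bracket -> illegal
(4,3): flips 1 -> legal
(4,4): flips 2 -> legal
(4,5): flips 1 -> legal
W mobility = 8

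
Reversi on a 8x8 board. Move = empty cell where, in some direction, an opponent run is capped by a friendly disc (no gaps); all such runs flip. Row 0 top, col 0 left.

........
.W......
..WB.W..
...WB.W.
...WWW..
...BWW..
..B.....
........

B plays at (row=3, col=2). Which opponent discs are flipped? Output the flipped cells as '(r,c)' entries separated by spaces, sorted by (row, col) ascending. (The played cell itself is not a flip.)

Answer: (3,3)

Derivation:
Dir NW: first cell '.' (not opp) -> no flip
Dir N: opp run (2,2), next='.' -> no flip
Dir NE: first cell 'B' (not opp) -> no flip
Dir W: first cell '.' (not opp) -> no flip
Dir E: opp run (3,3) capped by B -> flip
Dir SW: first cell '.' (not opp) -> no flip
Dir S: first cell '.' (not opp) -> no flip
Dir SE: opp run (4,3) (5,4), next='.' -> no flip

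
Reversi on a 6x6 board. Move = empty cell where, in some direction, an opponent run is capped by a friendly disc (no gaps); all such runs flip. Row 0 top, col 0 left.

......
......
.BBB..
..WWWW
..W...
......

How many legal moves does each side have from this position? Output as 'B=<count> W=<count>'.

Answer: B=5 W=5

Derivation:
-- B to move --
(2,4): no bracket -> illegal
(2,5): no bracket -> illegal
(3,1): no bracket -> illegal
(4,1): flips 1 -> legal
(4,3): flips 2 -> legal
(4,4): flips 1 -> legal
(4,5): flips 1 -> legal
(5,1): no bracket -> illegal
(5,2): flips 2 -> legal
(5,3): no bracket -> illegal
B mobility = 5
-- W to move --
(1,0): flips 1 -> legal
(1,1): flips 1 -> legal
(1,2): flips 2 -> legal
(1,3): flips 1 -> legal
(1,4): flips 1 -> legal
(2,0): no bracket -> illegal
(2,4): no bracket -> illegal
(3,0): no bracket -> illegal
(3,1): no bracket -> illegal
W mobility = 5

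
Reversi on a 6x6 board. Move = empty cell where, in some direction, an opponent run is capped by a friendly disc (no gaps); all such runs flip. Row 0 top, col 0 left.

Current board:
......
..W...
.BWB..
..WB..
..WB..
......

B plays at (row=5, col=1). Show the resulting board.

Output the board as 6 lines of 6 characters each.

Place B at (5,1); scan 8 dirs for brackets.
Dir NW: first cell '.' (not opp) -> no flip
Dir N: first cell '.' (not opp) -> no flip
Dir NE: opp run (4,2) capped by B -> flip
Dir W: first cell '.' (not opp) -> no flip
Dir E: first cell '.' (not opp) -> no flip
Dir SW: edge -> no flip
Dir S: edge -> no flip
Dir SE: edge -> no flip
All flips: (4,2)

Answer: ......
..W...
.BWB..
..WB..
..BB..
.B....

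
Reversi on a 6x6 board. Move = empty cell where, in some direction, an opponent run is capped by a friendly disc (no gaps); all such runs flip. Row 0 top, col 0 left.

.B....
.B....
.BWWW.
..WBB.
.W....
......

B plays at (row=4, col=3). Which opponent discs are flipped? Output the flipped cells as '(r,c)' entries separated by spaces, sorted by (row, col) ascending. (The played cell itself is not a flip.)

Dir NW: opp run (3,2) capped by B -> flip
Dir N: first cell 'B' (not opp) -> no flip
Dir NE: first cell 'B' (not opp) -> no flip
Dir W: first cell '.' (not opp) -> no flip
Dir E: first cell '.' (not opp) -> no flip
Dir SW: first cell '.' (not opp) -> no flip
Dir S: first cell '.' (not opp) -> no flip
Dir SE: first cell '.' (not opp) -> no flip

Answer: (3,2)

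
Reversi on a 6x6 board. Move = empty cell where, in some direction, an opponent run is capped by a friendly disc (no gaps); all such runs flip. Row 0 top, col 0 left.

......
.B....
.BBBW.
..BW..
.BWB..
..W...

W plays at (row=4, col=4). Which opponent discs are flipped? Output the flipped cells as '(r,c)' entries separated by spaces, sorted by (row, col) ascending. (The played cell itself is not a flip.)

Dir NW: first cell 'W' (not opp) -> no flip
Dir N: first cell '.' (not opp) -> no flip
Dir NE: first cell '.' (not opp) -> no flip
Dir W: opp run (4,3) capped by W -> flip
Dir E: first cell '.' (not opp) -> no flip
Dir SW: first cell '.' (not opp) -> no flip
Dir S: first cell '.' (not opp) -> no flip
Dir SE: first cell '.' (not opp) -> no flip

Answer: (4,3)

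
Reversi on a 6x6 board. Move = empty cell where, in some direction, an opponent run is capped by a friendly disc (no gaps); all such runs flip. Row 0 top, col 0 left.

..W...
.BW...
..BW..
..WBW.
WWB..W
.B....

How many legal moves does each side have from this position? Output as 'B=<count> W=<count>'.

Answer: B=4 W=5

Derivation:
-- B to move --
(0,1): no bracket -> illegal
(0,3): no bracket -> illegal
(1,3): flips 2 -> legal
(1,4): no bracket -> illegal
(2,1): no bracket -> illegal
(2,4): flips 1 -> legal
(2,5): no bracket -> illegal
(3,0): no bracket -> illegal
(3,1): flips 2 -> legal
(3,5): flips 1 -> legal
(4,3): no bracket -> illegal
(4,4): no bracket -> illegal
(5,0): no bracket -> illegal
(5,2): no bracket -> illegal
(5,4): no bracket -> illegal
(5,5): no bracket -> illegal
B mobility = 4
-- W to move --
(0,0): no bracket -> illegal
(0,1): no bracket -> illegal
(1,0): flips 1 -> legal
(1,3): no bracket -> illegal
(2,0): flips 1 -> legal
(2,1): flips 1 -> legal
(2,4): no bracket -> illegal
(3,1): no bracket -> illegal
(4,3): flips 2 -> legal
(4,4): no bracket -> illegal
(5,0): no bracket -> illegal
(5,2): flips 1 -> legal
(5,3): no bracket -> illegal
W mobility = 5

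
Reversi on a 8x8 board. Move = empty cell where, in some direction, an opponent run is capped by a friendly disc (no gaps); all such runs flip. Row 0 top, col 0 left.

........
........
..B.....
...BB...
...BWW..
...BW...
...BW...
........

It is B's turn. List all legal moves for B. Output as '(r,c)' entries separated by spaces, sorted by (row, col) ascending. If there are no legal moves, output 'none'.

Answer: (3,5) (3,6) (4,6) (5,5) (5,6) (6,5) (7,4) (7,5)

Derivation:
(3,5): flips 1 -> legal
(3,6): flips 2 -> legal
(4,6): flips 2 -> legal
(5,5): flips 2 -> legal
(5,6): flips 1 -> legal
(6,5): flips 2 -> legal
(7,3): no bracket -> illegal
(7,4): flips 3 -> legal
(7,5): flips 1 -> legal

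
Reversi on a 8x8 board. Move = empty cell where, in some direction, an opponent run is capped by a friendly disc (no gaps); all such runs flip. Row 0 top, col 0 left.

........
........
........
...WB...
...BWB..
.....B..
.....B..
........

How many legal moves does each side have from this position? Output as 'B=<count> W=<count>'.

Answer: B=4 W=6

Derivation:
-- B to move --
(2,2): flips 2 -> legal
(2,3): flips 1 -> legal
(2,4): no bracket -> illegal
(3,2): flips 1 -> legal
(3,5): no bracket -> illegal
(4,2): no bracket -> illegal
(5,3): no bracket -> illegal
(5,4): flips 1 -> legal
B mobility = 4
-- W to move --
(2,3): no bracket -> illegal
(2,4): flips 1 -> legal
(2,5): no bracket -> illegal
(3,2): no bracket -> illegal
(3,5): flips 1 -> legal
(3,6): no bracket -> illegal
(4,2): flips 1 -> legal
(4,6): flips 1 -> legal
(5,2): no bracket -> illegal
(5,3): flips 1 -> legal
(5,4): no bracket -> illegal
(5,6): no bracket -> illegal
(6,4): no bracket -> illegal
(6,6): flips 1 -> legal
(7,4): no bracket -> illegal
(7,5): no bracket -> illegal
(7,6): no bracket -> illegal
W mobility = 6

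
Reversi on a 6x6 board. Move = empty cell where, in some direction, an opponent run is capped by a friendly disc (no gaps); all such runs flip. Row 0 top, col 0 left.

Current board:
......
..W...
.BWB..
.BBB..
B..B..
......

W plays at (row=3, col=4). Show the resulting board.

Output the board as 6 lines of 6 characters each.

Place W at (3,4); scan 8 dirs for brackets.
Dir NW: opp run (2,3) capped by W -> flip
Dir N: first cell '.' (not opp) -> no flip
Dir NE: first cell '.' (not opp) -> no flip
Dir W: opp run (3,3) (3,2) (3,1), next='.' -> no flip
Dir E: first cell '.' (not opp) -> no flip
Dir SW: opp run (4,3), next='.' -> no flip
Dir S: first cell '.' (not opp) -> no flip
Dir SE: first cell '.' (not opp) -> no flip
All flips: (2,3)

Answer: ......
..W...
.BWW..
.BBBW.
B..B..
......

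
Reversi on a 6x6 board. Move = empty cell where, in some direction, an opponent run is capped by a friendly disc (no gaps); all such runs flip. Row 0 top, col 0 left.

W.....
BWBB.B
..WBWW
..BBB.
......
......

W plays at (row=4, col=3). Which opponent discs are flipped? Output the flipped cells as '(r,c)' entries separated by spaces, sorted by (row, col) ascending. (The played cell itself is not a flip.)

Answer: (3,4)

Derivation:
Dir NW: opp run (3,2), next='.' -> no flip
Dir N: opp run (3,3) (2,3) (1,3), next='.' -> no flip
Dir NE: opp run (3,4) capped by W -> flip
Dir W: first cell '.' (not opp) -> no flip
Dir E: first cell '.' (not opp) -> no flip
Dir SW: first cell '.' (not opp) -> no flip
Dir S: first cell '.' (not opp) -> no flip
Dir SE: first cell '.' (not opp) -> no flip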